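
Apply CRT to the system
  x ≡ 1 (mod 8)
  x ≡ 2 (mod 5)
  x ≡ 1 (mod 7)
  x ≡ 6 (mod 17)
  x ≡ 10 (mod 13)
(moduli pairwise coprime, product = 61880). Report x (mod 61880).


Product of moduli M = 8 · 5 · 7 · 17 · 13 = 61880.
Merge one congruence at a time:
  Start: x ≡ 1 (mod 8).
  Combine with x ≡ 2 (mod 5); new modulus lcm = 40.
    Write x = 1 + 8·t and substitute into x ≡ 2 (mod 5): 8·t ≡ 2 − 1 = 1 (mod 5).
    Reduce coefficients mod 5: 3·t ≡ 1 (mod 5).
    The inverse of 3 mod 5 is 2 (since 3·2 = 6 = 1·5 + 1), so t ≡ 2·1 = 2 ≡ 2 (mod 5).
    Then x = 1 + 8·2 = 17, valid modulo lcm(8, 5) = 40: x ≡ 17 (mod 40).
  Combine with x ≡ 1 (mod 7); new modulus lcm = 280.
    Write x = 17 + 40·t and substitute into x ≡ 1 (mod 7): 40·t ≡ 1 − 17 = -16 (mod 7).
    Reduce coefficients mod 7: 5·t ≡ 5 (mod 7).
    The inverse of 5 mod 7 is 3 (since 5·3 = 15 = 2·7 + 1), so t ≡ 3·5 = 15 ≡ 1 (mod 7).
    Then x = 17 + 40·1 = 57, valid modulo lcm(40, 7) = 280: x ≡ 57 (mod 280).
  Combine with x ≡ 6 (mod 17); new modulus lcm = 4760.
    Write x = 57 + 280·t and substitute into x ≡ 6 (mod 17): 280·t ≡ 6 − 57 = -51 (mod 17).
    Reduce coefficients mod 17: 8·t ≡ 0 (mod 17).
    The inverse of 8 mod 17 is 15 (since 8·15 = 120 = 7·17 + 1), so t ≡ 15·0 = 0 ≡ 0 (mod 17).
    Then x = 57 + 280·0 = 57, valid modulo lcm(280, 17) = 4760: x ≡ 57 (mod 4760).
  Combine with x ≡ 10 (mod 13); new modulus lcm = 61880.
    Write x = 57 + 4760·t and substitute into x ≡ 10 (mod 13): 4760·t ≡ 10 − 57 = -47 (mod 13).
    Reduce coefficients mod 13: 2·t ≡ 5 (mod 13).
    The inverse of 2 mod 13 is 7 (since 2·7 = 14 = 1·13 + 1), so t ≡ 7·5 = 35 ≡ 9 (mod 13).
    Then x = 57 + 4760·9 = 42897, valid modulo lcm(4760, 13) = 61880: x ≡ 42897 (mod 61880).
Verify against each original: 42897 mod 8 = 1, 42897 mod 5 = 2, 42897 mod 7 = 1, 42897 mod 17 = 6, 42897 mod 13 = 10.

x ≡ 42897 (mod 61880).


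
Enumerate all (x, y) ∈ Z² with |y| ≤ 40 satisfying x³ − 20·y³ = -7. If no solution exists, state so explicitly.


The equation is x³ - 20y³ = -7. For fixed y, x³ = 20·y³ − 7, so a solution requires the RHS to be a perfect cube.
Strategy: iterate y from -40 to 40, compute RHS = 20·y³ − 7, and check whether it is a (positive or negative) perfect cube.
Check small values of y:
  y = 0: RHS = -7 is not a perfect cube.
  y = 1: RHS = 13 is not a perfect cube.
  y = -1: RHS = -27 = (-3)³ ⇒ x = -3 works.
  y = 2: RHS = 153 is not a perfect cube.
  y = -2: RHS = -167 is not a perfect cube.
  y = 3: RHS = 533 is not a perfect cube.
  y = -3: RHS = -547 is not a perfect cube.
Continuing the search up to |y| = 40 finds no further solutions beyond those listed.
Collected solutions: (-3, -1).

Solutions (with |y| ≤ 40): (-3, -1).


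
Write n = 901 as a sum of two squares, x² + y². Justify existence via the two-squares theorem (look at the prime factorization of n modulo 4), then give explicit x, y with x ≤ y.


Step 1: Factor n = 901 = 17 · 53.
Step 2: Check the mod-4 condition on each prime factor: 17 ≡ 1 (mod 4), exponent 1; 53 ≡ 1 (mod 4), exponent 1.
All primes ≡ 3 (mod 4) appear to even exponent (or don't appear), so by the two-squares theorem n IS expressible as a sum of two squares.
Step 3: Build a representation. Here n = 17 · 53 is a product of primes ≡ 1 (mod 4). Each prime p ≡ 1 (mod 4) is itself a sum of two squares; find a² by testing p − a² for a perfect square:
  17: 17 − 1² = 16 = 4² ⇒ 17 = 1² + 4².
  53: 53 − 1² = 52, 53 − 2² = 49 = 7² ⇒ 53 = 2² + 7².
  Combine using the Brahmagupta–Fibonacci identity (a² + b²)(c² + d²) = (ac − bd)² + (ad + bc)² = (ac + bd)² + (ad − bc)²:
  17 · 53 = 901: from (1² + 4²)(2² + 7²), take (1·2 − 4·7, 1·7 + 4·2) = (2 − 28, 7 + 8) = (-26, 15); dropping signs (only squares matter) gives (26, 15); check 26² + 15² = 676 + 225 = 901 ✓.
Step 4: Order so x ≤ y and verify: 15² + 26² = 225 + 676 = 901 = n. ✓

n = 901 = 15² + 26² (one valid representation with x ≤ y).


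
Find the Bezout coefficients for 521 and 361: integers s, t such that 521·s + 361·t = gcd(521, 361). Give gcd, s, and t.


Euclidean algorithm on (521, 361) — divide until remainder is 0:
  521 = 1 · 361 + 160
  361 = 2 · 160 + 41
  160 = 3 · 41 + 37
  41 = 1 · 37 + 4
  37 = 9 · 4 + 1
  4 = 4 · 1 + 0
gcd(521, 361) = 1.
Track Bezout coefficients alongside the remainders: start with r₀ = 521 = a·1 + b·0 (s = 1, t = 0) and r₁ = 361 = a·0 + b·1 (s = 0, t = 1); each new remainder r_{k+1} = r_{k-1} − q_k·r_k inherits s_{k+1} = s_{k-1} − q_k·s_k, t_{k+1} = t_{k-1} − q_k·t_k, so r_k = a·s_k + b·t_k at every step:
  q = 1: r = 160, s = 1 − 1·0 = 1, t = 0 − 1·1 = -1  (check: 521·1 + 361·(-1) = 160)
  q = 2: r = 41, s = 0 − 2·1 = -2, t = 1 − 2·(-1) = 3  (check: 521·(-2) + 361·3 = 41)
  q = 3: r = 37, s = 1 − 3·(-2) = 7, t = -1 − 3·3 = -10  (check: 521·7 + 361·(-10) = 37)
  q = 1: r = 4, s = -2 − 1·7 = -9, t = 3 − 1·(-10) = 13  (check: 521·(-9) + 361·13 = 4)
  q = 9: r = 1, s = 7 − 9·(-9) = 88, t = -10 − 9·13 = -127  (check: 521·88 + 361·(-127) = 1)
The row with r = 1 (the gcd) gives the Bezout coefficients s = 88, t = -127.
Result: 521 · (88) + 361 · (-127) = 1.

gcd(521, 361) = 1; s = 88, t = -127 (check: 521·88 + 361·(-127) = 1).


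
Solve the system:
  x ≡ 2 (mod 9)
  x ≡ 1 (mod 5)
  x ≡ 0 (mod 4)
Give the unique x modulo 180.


Moduli 9, 5, 4 are pairwise coprime; by CRT there is a unique solution modulo M = 9 · 5 · 4 = 180.
Solve pairwise, accumulating the modulus:
  Start with x ≡ 2 (mod 9).
  Combine with x ≡ 1 (mod 5): since gcd(9, 5) = 1, we get a unique residue mod 45.
    Write x = 2 + 9·t and substitute into x ≡ 1 (mod 5): 9·t ≡ 1 − 2 = -1 (mod 5).
    Reduce coefficients mod 5: 4·t ≡ 4 (mod 5).
    The inverse of 4 mod 5 is 4 (since 4·4 = 16 = 3·5 + 1), so t ≡ 4·4 = 16 ≡ 1 (mod 5).
    Then x = 2 + 9·1 = 11, valid modulo lcm(9, 5) = 45: x ≡ 11 (mod 45).
  Combine with x ≡ 0 (mod 4): since gcd(45, 4) = 1, we get a unique residue mod 180.
    Write x = 11 + 45·t and substitute into x ≡ 0 (mod 4): 45·t ≡ 0 − 11 = -11 (mod 4).
    Reduce coefficients mod 4: 1·t ≡ 1 (mod 4).
    So t ≡ 1 (mod 4).
    Then x = 11 + 45·1 = 56, valid modulo lcm(45, 4) = 180: x ≡ 56 (mod 180).
Verify: 56 mod 9 = 2 ✓, 56 mod 5 = 1 ✓, 56 mod 4 = 0 ✓.

x ≡ 56 (mod 180).


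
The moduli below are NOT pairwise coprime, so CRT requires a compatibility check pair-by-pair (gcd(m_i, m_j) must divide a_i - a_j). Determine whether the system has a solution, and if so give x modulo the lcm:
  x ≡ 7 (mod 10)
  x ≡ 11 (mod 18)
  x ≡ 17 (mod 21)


Moduli 10, 18, 21 are not pairwise coprime, so CRT works modulo lcm(m_i) when all pairwise compatibility conditions hold.
Pairwise compatibility: gcd(m_i, m_j) must divide a_i - a_j for every pair.
Merge one congruence at a time:
  Start: x ≡ 7 (mod 10).
  Combine with x ≡ 11 (mod 18): gcd(10, 18) = 2; 11 - 7 = 4, which IS divisible by 2, so compatible.
    Write x = 7 + 10·t and substitute into x ≡ 11 (mod 18): 10·t ≡ 11 − 7 = 4 (mod 18).
    Divide the congruence (and modulus) by g = 2: 5·t ≡ 2 (mod 9).
    The inverse of 5 mod 9 is 2 (since 5·2 = 10 = 1·9 + 1), so t ≡ 2·2 = 4 ≡ 4 (mod 9).
    Then x = 7 + 10·4 = 47, valid modulo lcm(10, 18) = 90: x ≡ 47 (mod 90).
  Combine with x ≡ 17 (mod 21): gcd(90, 21) = 3; 17 - 47 = -30, which IS divisible by 3, so compatible.
    Write x = 47 + 90·t and substitute into x ≡ 17 (mod 21): 90·t ≡ 17 − 47 = -30 (mod 21).
    Divide the congruence (and modulus) by g = 3: 30·t ≡ -10 (mod 7).
    Reduce coefficients mod 7: 2·t ≡ 4 (mod 7).
    The inverse of 2 mod 7 is 4 (since 2·4 = 8 = 1·7 + 1), so t ≡ 4·4 = 16 ≡ 2 (mod 7).
    Then x = 47 + 90·2 = 227, valid modulo lcm(90, 21) = 630: x ≡ 227 (mod 630).
Verify: 227 mod 10 = 7, 227 mod 18 = 11, 227 mod 21 = 17.

x ≡ 227 (mod 630).


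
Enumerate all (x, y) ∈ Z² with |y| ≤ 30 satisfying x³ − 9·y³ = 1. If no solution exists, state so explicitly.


The equation is x³ - 9y³ = 1. For fixed y, x³ = 9·y³ + 1, so a solution requires the RHS to be a perfect cube.
Strategy: iterate y from -30 to 30, compute RHS = 9·y³ + 1, and check whether it is a (positive or negative) perfect cube.
Check small values of y:
  y = 0: RHS = 1 = (1)³ ⇒ x = 1 works.
  y = 1: RHS = 10 is not a perfect cube.
  y = -1: RHS = -8 = (-2)³ ⇒ x = -2 works.
  y = 2: RHS = 73 is not a perfect cube.
  y = -2: RHS = -71 is not a perfect cube.
  y = 3: RHS = 244 is not a perfect cube.
  y = -3: RHS = -242 is not a perfect cube.
Continuing the search up to |y| = 30 finds no further solutions beyond those listed.
Collected solutions: (1, 0), (-2, -1).

Solutions (with |y| ≤ 30): (1, 0), (-2, -1).


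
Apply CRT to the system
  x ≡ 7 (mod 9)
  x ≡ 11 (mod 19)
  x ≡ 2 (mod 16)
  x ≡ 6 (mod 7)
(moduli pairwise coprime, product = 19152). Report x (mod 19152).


Product of moduli M = 9 · 19 · 16 · 7 = 19152.
Merge one congruence at a time:
  Start: x ≡ 7 (mod 9).
  Combine with x ≡ 11 (mod 19); new modulus lcm = 171.
    Write x = 7 + 9·t and substitute into x ≡ 11 (mod 19): 9·t ≡ 11 − 7 = 4 (mod 19).
    The inverse of 9 mod 19 is 17 (since 9·17 = 153 = 8·19 + 1), so t ≡ 17·4 = 68 ≡ 11 (mod 19).
    Then x = 7 + 9·11 = 106, valid modulo lcm(9, 19) = 171: x ≡ 106 (mod 171).
  Combine with x ≡ 2 (mod 16); new modulus lcm = 2736.
    Write x = 106 + 171·t and substitute into x ≡ 2 (mod 16): 171·t ≡ 2 − 106 = -104 (mod 16).
    Reduce coefficients mod 16: 11·t ≡ 8 (mod 16).
    The inverse of 11 mod 16 is 3 (since 11·3 = 33 = 2·16 + 1), so t ≡ 3·8 = 24 ≡ 8 (mod 16).
    Then x = 106 + 171·8 = 1474, valid modulo lcm(171, 16) = 2736: x ≡ 1474 (mod 2736).
  Combine with x ≡ 6 (mod 7); new modulus lcm = 19152.
    Write x = 1474 + 2736·t and substitute into x ≡ 6 (mod 7): 2736·t ≡ 6 − 1474 = -1468 (mod 7).
    Reduce coefficients mod 7: 6·t ≡ 2 (mod 7).
    The inverse of 6 mod 7 is 6 (since 6·6 = 36 = 5·7 + 1), so t ≡ 6·2 = 12 ≡ 5 (mod 7).
    Then x = 1474 + 2736·5 = 15154, valid modulo lcm(2736, 7) = 19152: x ≡ 15154 (mod 19152).
Verify against each original: 15154 mod 9 = 7, 15154 mod 19 = 11, 15154 mod 16 = 2, 15154 mod 7 = 6.

x ≡ 15154 (mod 19152).


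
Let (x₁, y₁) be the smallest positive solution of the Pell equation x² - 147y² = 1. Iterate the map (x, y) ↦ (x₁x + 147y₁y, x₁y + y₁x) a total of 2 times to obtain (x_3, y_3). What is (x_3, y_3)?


Step 1: Find the fundamental solution (x₁, y₁) of x² - 147y² = 1.
  Expand √147 as a continued fraction. a₀ = ⌊√147⌋ = 12; iterate m_{k+1} = d_k·a_k − m_k, d_{k+1} = (147 − m_{k+1}²)/d_k, a_{k+1} = ⌊(a₀ + m_{k+1})/d_{k+1}⌋ (starting m₀ = 0, d₀ = 1), with convergents p_k = a_k·p_{k-1} + p_{k-2}, q_k = a_k·q_{k-1} + q_{k-2} (p₋₁ = 1, q₋₁ = 0):
  k = 0: a₀ = 12; p₀/q₀ = 12/1; p₀² − 147·q₀² = 144 − 147 = -3.
  k = 1: m = 12, d = 3, a = ⌊(12 + 12)/3⌋ = 8; p/q = (8·12 + 1)/(8·1 + 0) = 97/8; p² − 147·q² = 9409 − 9408 = 1.
  The first convergent with p² − 147·q² = 1 gives the fundamental solution (x₁, y₁) = (97, 8).
Step 2: Apply the recurrence (x_{n+1}, y_{n+1}) = (x₁x_n + 147y₁y_n, x₁y_n + y₁x_n) repeatedly.
  From (x_1, y_1) = (97, 8): x_2 = 97·97 + 147·8·8 = 18817; y_2 = 97·8 + 8·97 = 1552.
  From (x_2, y_2) = (18817, 1552): x_3 = 97·18817 + 147·8·1552 = 3650401; y_3 = 97·1552 + 8·18817 = 301080.
Step 3: Verify x_3² - 147·y_3² = 13325427460801 - 13325427460800 = 1 (should be 1). ✓

(x_1, y_1) = (97, 8); (x_3, y_3) = (3650401, 301080).


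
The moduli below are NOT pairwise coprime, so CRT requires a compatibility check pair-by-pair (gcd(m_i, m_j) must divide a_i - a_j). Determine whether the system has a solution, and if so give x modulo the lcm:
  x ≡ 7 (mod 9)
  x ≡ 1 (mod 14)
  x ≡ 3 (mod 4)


Moduli 9, 14, 4 are not pairwise coprime, so CRT works modulo lcm(m_i) when all pairwise compatibility conditions hold.
Pairwise compatibility: gcd(m_i, m_j) must divide a_i - a_j for every pair.
Merge one congruence at a time:
  Start: x ≡ 7 (mod 9).
  Combine with x ≡ 1 (mod 14): gcd(9, 14) = 1; 1 - 7 = -6, which IS divisible by 1, so compatible.
    Write x = 7 + 9·t and substitute into x ≡ 1 (mod 14): 9·t ≡ 1 − 7 = -6 (mod 14).
    Reduce coefficients mod 14: 9·t ≡ 8 (mod 14).
    The inverse of 9 mod 14 is 11 (since 9·11 = 99 = 7·14 + 1), so t ≡ 11·8 = 88 ≡ 4 (mod 14).
    Then x = 7 + 9·4 = 43, valid modulo lcm(9, 14) = 126: x ≡ 43 (mod 126).
  Combine with x ≡ 3 (mod 4): gcd(126, 4) = 2; 3 - 43 = -40, which IS divisible by 2, so compatible.
    Write x = 43 + 126·t and substitute into x ≡ 3 (mod 4): 126·t ≡ 3 − 43 = -40 (mod 4).
    Divide the congruence (and modulus) by g = 2: 63·t ≡ -20 (mod 2).
    Reduce coefficients mod 2: 1·t ≡ 0 (mod 2).
    So t ≡ 0 (mod 2).
    Then x = 43 + 126·0 = 43, valid modulo lcm(126, 4) = 252: x ≡ 43 (mod 252).
Verify: 43 mod 9 = 7, 43 mod 14 = 1, 43 mod 4 = 3.

x ≡ 43 (mod 252).


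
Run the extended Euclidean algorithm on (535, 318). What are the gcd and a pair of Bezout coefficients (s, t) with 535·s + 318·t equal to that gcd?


Euclidean algorithm on (535, 318) — divide until remainder is 0:
  535 = 1 · 318 + 217
  318 = 1 · 217 + 101
  217 = 2 · 101 + 15
  101 = 6 · 15 + 11
  15 = 1 · 11 + 4
  11 = 2 · 4 + 3
  4 = 1 · 3 + 1
  3 = 3 · 1 + 0
gcd(535, 318) = 1.
Track Bezout coefficients alongside the remainders: start with r₀ = 535 = a·1 + b·0 (s = 1, t = 0) and r₁ = 318 = a·0 + b·1 (s = 0, t = 1); each new remainder r_{k+1} = r_{k-1} − q_k·r_k inherits s_{k+1} = s_{k-1} − q_k·s_k, t_{k+1} = t_{k-1} − q_k·t_k, so r_k = a·s_k + b·t_k at every step:
  q = 1: r = 217, s = 1 − 1·0 = 1, t = 0 − 1·1 = -1  (check: 535·1 + 318·(-1) = 217)
  q = 1: r = 101, s = 0 − 1·1 = -1, t = 1 − 1·(-1) = 2  (check: 535·(-1) + 318·2 = 101)
  q = 2: r = 15, s = 1 − 2·(-1) = 3, t = -1 − 2·2 = -5  (check: 535·3 + 318·(-5) = 15)
  q = 6: r = 11, s = -1 − 6·3 = -19, t = 2 − 6·(-5) = 32  (check: 535·(-19) + 318·32 = 11)
  q = 1: r = 4, s = 3 − 1·(-19) = 22, t = -5 − 1·32 = -37  (check: 535·22 + 318·(-37) = 4)
  q = 2: r = 3, s = -19 − 2·22 = -63, t = 32 − 2·(-37) = 106  (check: 535·(-63) + 318·106 = 3)
  q = 1: r = 1, s = 22 − 1·(-63) = 85, t = -37 − 1·106 = -143  (check: 535·85 + 318·(-143) = 1)
The row with r = 1 (the gcd) gives the Bezout coefficients s = 85, t = -143.
Result: 535 · (85) + 318 · (-143) = 1.

gcd(535, 318) = 1; s = 85, t = -143 (check: 535·85 + 318·(-143) = 1).


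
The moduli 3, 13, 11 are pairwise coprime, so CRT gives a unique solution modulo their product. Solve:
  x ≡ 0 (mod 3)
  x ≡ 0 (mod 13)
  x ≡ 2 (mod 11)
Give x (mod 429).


Moduli 3, 13, 11 are pairwise coprime; by CRT there is a unique solution modulo M = 3 · 13 · 11 = 429.
Solve pairwise, accumulating the modulus:
  Start with x ≡ 0 (mod 3).
  Combine with x ≡ 0 (mod 13): since gcd(3, 13) = 1, we get a unique residue mod 39.
    Write x = 0 + 3·t and substitute into x ≡ 0 (mod 13): 3·t ≡ 0 − 0 = 0 (mod 13).
    The inverse of 3 mod 13 is 9 (since 3·9 = 27 = 2·13 + 1), so t ≡ 9·0 = 0 ≡ 0 (mod 13).
    Then x = 0 + 3·0 = 0, valid modulo lcm(3, 13) = 39: x ≡ 0 (mod 39).
  Combine with x ≡ 2 (mod 11): since gcd(39, 11) = 1, we get a unique residue mod 429.
    Write x = 0 + 39·t and substitute into x ≡ 2 (mod 11): 39·t ≡ 2 − 0 = 2 (mod 11).
    Reduce coefficients mod 11: 6·t ≡ 2 (mod 11).
    The inverse of 6 mod 11 is 2 (since 6·2 = 12 = 1·11 + 1), so t ≡ 2·2 = 4 ≡ 4 (mod 11).
    Then x = 0 + 39·4 = 156, valid modulo lcm(39, 11) = 429: x ≡ 156 (mod 429).
Verify: 156 mod 3 = 0 ✓, 156 mod 13 = 0 ✓, 156 mod 11 = 2 ✓.

x ≡ 156 (mod 429).


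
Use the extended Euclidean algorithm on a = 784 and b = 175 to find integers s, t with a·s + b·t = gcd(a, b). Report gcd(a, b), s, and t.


Euclidean algorithm on (784, 175) — divide until remainder is 0:
  784 = 4 · 175 + 84
  175 = 2 · 84 + 7
  84 = 12 · 7 + 0
gcd(784, 175) = 7.
Track Bezout coefficients alongside the remainders: start with r₀ = 784 = a·1 + b·0 (s = 1, t = 0) and r₁ = 175 = a·0 + b·1 (s = 0, t = 1); each new remainder r_{k+1} = r_{k-1} − q_k·r_k inherits s_{k+1} = s_{k-1} − q_k·s_k, t_{k+1} = t_{k-1} − q_k·t_k, so r_k = a·s_k + b·t_k at every step:
  q = 4: r = 84, s = 1 − 4·0 = 1, t = 0 − 4·1 = -4  (check: 784·1 + 175·(-4) = 84)
  q = 2: r = 7, s = 0 − 2·1 = -2, t = 1 − 2·(-4) = 9  (check: 784·(-2) + 175·9 = 7)
The row with r = 7 (the gcd) gives the Bezout coefficients s = -2, t = 9.
Result: 784 · (-2) + 175 · (9) = 7.

gcd(784, 175) = 7; s = -2, t = 9 (check: 784·(-2) + 175·9 = 7).


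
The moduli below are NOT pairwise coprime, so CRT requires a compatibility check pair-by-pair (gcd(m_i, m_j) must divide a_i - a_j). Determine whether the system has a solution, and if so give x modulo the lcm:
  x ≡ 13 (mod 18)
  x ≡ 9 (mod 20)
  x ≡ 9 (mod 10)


Moduli 18, 20, 10 are not pairwise coprime, so CRT works modulo lcm(m_i) when all pairwise compatibility conditions hold.
Pairwise compatibility: gcd(m_i, m_j) must divide a_i - a_j for every pair.
Merge one congruence at a time:
  Start: x ≡ 13 (mod 18).
  Combine with x ≡ 9 (mod 20): gcd(18, 20) = 2; 9 - 13 = -4, which IS divisible by 2, so compatible.
    Write x = 13 + 18·t and substitute into x ≡ 9 (mod 20): 18·t ≡ 9 − 13 = -4 (mod 20).
    Divide the congruence (and modulus) by g = 2: 9·t ≡ -2 (mod 10).
    Reduce coefficients mod 10: 9·t ≡ 8 (mod 10).
    The inverse of 9 mod 10 is 9 (since 9·9 = 81 = 8·10 + 1), so t ≡ 9·8 = 72 ≡ 2 (mod 10).
    Then x = 13 + 18·2 = 49, valid modulo lcm(18, 20) = 180: x ≡ 49 (mod 180).
  Combine with x ≡ 9 (mod 10): gcd(180, 10) = 10; 9 - 49 = -40, which IS divisible by 10, so compatible.
    Write x = 49 + 180·t and substitute into x ≡ 9 (mod 10): 180·t ≡ 9 − 49 = -40 (mod 10).
    Divide the congruence (and modulus) by g = 10: 18·t ≡ -4 (mod 1).
    Modulo 1 every t works; take t = 0.
    Then x = 49 + 180·0 = 49, valid modulo lcm(180, 10) = 180: x ≡ 49 (mod 180).
Verify: 49 mod 18 = 13, 49 mod 20 = 9, 49 mod 10 = 9.

x ≡ 49 (mod 180).


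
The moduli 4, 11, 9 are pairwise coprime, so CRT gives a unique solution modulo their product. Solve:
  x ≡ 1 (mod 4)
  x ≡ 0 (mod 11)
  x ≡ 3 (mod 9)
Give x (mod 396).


Moduli 4, 11, 9 are pairwise coprime; by CRT there is a unique solution modulo M = 4 · 11 · 9 = 396.
Solve pairwise, accumulating the modulus:
  Start with x ≡ 1 (mod 4).
  Combine with x ≡ 0 (mod 11): since gcd(4, 11) = 1, we get a unique residue mod 44.
    Write x = 1 + 4·t and substitute into x ≡ 0 (mod 11): 4·t ≡ 0 − 1 = -1 (mod 11).
    Reduce coefficients mod 11: 4·t ≡ 10 (mod 11).
    The inverse of 4 mod 11 is 3 (since 4·3 = 12 = 1·11 + 1), so t ≡ 3·10 = 30 ≡ 8 (mod 11).
    Then x = 1 + 4·8 = 33, valid modulo lcm(4, 11) = 44: x ≡ 33 (mod 44).
  Combine with x ≡ 3 (mod 9): since gcd(44, 9) = 1, we get a unique residue mod 396.
    Write x = 33 + 44·t and substitute into x ≡ 3 (mod 9): 44·t ≡ 3 − 33 = -30 (mod 9).
    Reduce coefficients mod 9: 8·t ≡ 6 (mod 9).
    The inverse of 8 mod 9 is 8 (since 8·8 = 64 = 7·9 + 1), so t ≡ 8·6 = 48 ≡ 3 (mod 9).
    Then x = 33 + 44·3 = 165, valid modulo lcm(44, 9) = 396: x ≡ 165 (mod 396).
Verify: 165 mod 4 = 1 ✓, 165 mod 11 = 0 ✓, 165 mod 9 = 3 ✓.

x ≡ 165 (mod 396).


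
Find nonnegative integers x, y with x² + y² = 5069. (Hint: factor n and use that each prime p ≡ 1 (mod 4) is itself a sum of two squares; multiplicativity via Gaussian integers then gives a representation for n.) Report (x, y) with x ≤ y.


Step 1: Factor n = 5069 = 37 · 137.
Step 2: Check the mod-4 condition on each prime factor: 37 ≡ 1 (mod 4), exponent 1; 137 ≡ 1 (mod 4), exponent 1.
All primes ≡ 3 (mod 4) appear to even exponent (or don't appear), so by the two-squares theorem n IS expressible as a sum of two squares.
Step 3: Build a representation. Here n = 37 · 137 is a product of primes ≡ 1 (mod 4). Each prime p ≡ 1 (mod 4) is itself a sum of two squares; find a² by testing p − a² for a perfect square:
  37: 37 − 1² = 36 = 6² ⇒ 37 = 1² + 6².
  137: 137 − 1² = 136, 137 − 2² = 133, 137 − 3² = 128, 137 − 4² = 121 = 11² ⇒ 137 = 4² + 11².
  Combine using the Brahmagupta–Fibonacci identity (a² + b²)(c² + d²) = (ac − bd)² + (ad + bc)² = (ac + bd)² + (ad − bc)²:
  37 · 137 = 5069: from (1² + 6²)(4² + 11²), take (1·4 − 6·11, 1·11 + 6·4) = (4 − 66, 11 + 24) = (-62, 35); dropping signs (only squares matter) gives (62, 35); check 62² + 35² = 3844 + 1225 = 5069 ✓.
Step 4: Order so x ≤ y and verify: 35² + 62² = 1225 + 3844 = 5069 = n. ✓

n = 5069 = 35² + 62² (one valid representation with x ≤ y).


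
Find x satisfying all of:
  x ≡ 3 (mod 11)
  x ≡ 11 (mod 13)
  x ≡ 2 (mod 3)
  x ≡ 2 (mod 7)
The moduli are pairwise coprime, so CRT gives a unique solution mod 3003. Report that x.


Product of moduli M = 11 · 13 · 3 · 7 = 3003.
Merge one congruence at a time:
  Start: x ≡ 3 (mod 11).
  Combine with x ≡ 11 (mod 13); new modulus lcm = 143.
    Write x = 3 + 11·t and substitute into x ≡ 11 (mod 13): 11·t ≡ 11 − 3 = 8 (mod 13).
    The inverse of 11 mod 13 is 6 (since 11·6 = 66 = 5·13 + 1), so t ≡ 6·8 = 48 ≡ 9 (mod 13).
    Then x = 3 + 11·9 = 102, valid modulo lcm(11, 13) = 143: x ≡ 102 (mod 143).
  Combine with x ≡ 2 (mod 3); new modulus lcm = 429.
    Write x = 102 + 143·t and substitute into x ≡ 2 (mod 3): 143·t ≡ 2 − 102 = -100 (mod 3).
    Reduce coefficients mod 3: 2·t ≡ 2 (mod 3).
    The inverse of 2 mod 3 is 2 (since 2·2 = 4 = 1·3 + 1), so t ≡ 2·2 = 4 ≡ 1 (mod 3).
    Then x = 102 + 143·1 = 245, valid modulo lcm(143, 3) = 429: x ≡ 245 (mod 429).
  Combine with x ≡ 2 (mod 7); new modulus lcm = 3003.
    Write x = 245 + 429·t and substitute into x ≡ 2 (mod 7): 429·t ≡ 2 − 245 = -243 (mod 7).
    Reduce coefficients mod 7: 2·t ≡ 2 (mod 7).
    The inverse of 2 mod 7 is 4 (since 2·4 = 8 = 1·7 + 1), so t ≡ 4·2 = 8 ≡ 1 (mod 7).
    Then x = 245 + 429·1 = 674, valid modulo lcm(429, 7) = 3003: x ≡ 674 (mod 3003).
Verify against each original: 674 mod 11 = 3, 674 mod 13 = 11, 674 mod 3 = 2, 674 mod 7 = 2.

x ≡ 674 (mod 3003).


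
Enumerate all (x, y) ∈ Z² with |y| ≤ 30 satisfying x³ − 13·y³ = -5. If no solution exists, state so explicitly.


The equation is x³ - 13y³ = -5. For fixed y, x³ = 13·y³ − 5, so a solution requires the RHS to be a perfect cube.
Strategy: iterate y from -30 to 30, compute RHS = 13·y³ − 5, and check whether it is a (positive or negative) perfect cube.
Check small values of y:
  y = 0: RHS = -5 is not a perfect cube.
  y = 1: RHS = 8 = (2)³ ⇒ x = 2 works.
  y = -1: RHS = -18 is not a perfect cube.
  y = 2: RHS = 99 is not a perfect cube.
  y = -2: RHS = -109 is not a perfect cube.
  y = 3: RHS = 346 is not a perfect cube.
  y = -3: RHS = -356 is not a perfect cube.
Continuing the search up to |y| = 30 finds no further solutions beyond those listed.
Collected solutions: (2, 1).

Solutions (with |y| ≤ 30): (2, 1).


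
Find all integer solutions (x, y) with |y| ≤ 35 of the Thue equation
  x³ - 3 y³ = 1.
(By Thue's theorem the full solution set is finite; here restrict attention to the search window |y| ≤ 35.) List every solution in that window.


The equation is x³ - 3y³ = 1. For fixed y, x³ = 3·y³ + 1, so a solution requires the RHS to be a perfect cube.
Strategy: iterate y from -35 to 35, compute RHS = 3·y³ + 1, and check whether it is a (positive or negative) perfect cube.
Check small values of y:
  y = 0: RHS = 1 = (1)³ ⇒ x = 1 works.
  y = 1: RHS = 4 is not a perfect cube.
  y = -1: RHS = -2 is not a perfect cube.
  y = 2: RHS = 25 is not a perfect cube.
  y = -2: RHS = -23 is not a perfect cube.
  y = 3: RHS = 82 is not a perfect cube.
  y = -3: RHS = -80 is not a perfect cube.
Continuing the search up to |y| = 35 finds no further solutions beyond those listed.
Collected solutions: (1, 0).

Solutions (with |y| ≤ 35): (1, 0).


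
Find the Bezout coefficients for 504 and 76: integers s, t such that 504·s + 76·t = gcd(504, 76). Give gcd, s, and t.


Euclidean algorithm on (504, 76) — divide until remainder is 0:
  504 = 6 · 76 + 48
  76 = 1 · 48 + 28
  48 = 1 · 28 + 20
  28 = 1 · 20 + 8
  20 = 2 · 8 + 4
  8 = 2 · 4 + 0
gcd(504, 76) = 4.
Track Bezout coefficients alongside the remainders: start with r₀ = 504 = a·1 + b·0 (s = 1, t = 0) and r₁ = 76 = a·0 + b·1 (s = 0, t = 1); each new remainder r_{k+1} = r_{k-1} − q_k·r_k inherits s_{k+1} = s_{k-1} − q_k·s_k, t_{k+1} = t_{k-1} − q_k·t_k, so r_k = a·s_k + b·t_k at every step:
  q = 6: r = 48, s = 1 − 6·0 = 1, t = 0 − 6·1 = -6  (check: 504·1 + 76·(-6) = 48)
  q = 1: r = 28, s = 0 − 1·1 = -1, t = 1 − 1·(-6) = 7  (check: 504·(-1) + 76·7 = 28)
  q = 1: r = 20, s = 1 − 1·(-1) = 2, t = -6 − 1·7 = -13  (check: 504·2 + 76·(-13) = 20)
  q = 1: r = 8, s = -1 − 1·2 = -3, t = 7 − 1·(-13) = 20  (check: 504·(-3) + 76·20 = 8)
  q = 2: r = 4, s = 2 − 2·(-3) = 8, t = -13 − 2·20 = -53  (check: 504·8 + 76·(-53) = 4)
The row with r = 4 (the gcd) gives the Bezout coefficients s = 8, t = -53.
Result: 504 · (8) + 76 · (-53) = 4.

gcd(504, 76) = 4; s = 8, t = -53 (check: 504·8 + 76·(-53) = 4).


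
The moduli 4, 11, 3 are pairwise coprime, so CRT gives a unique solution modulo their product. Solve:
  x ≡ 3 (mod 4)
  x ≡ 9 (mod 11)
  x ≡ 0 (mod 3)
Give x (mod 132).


Moduli 4, 11, 3 are pairwise coprime; by CRT there is a unique solution modulo M = 4 · 11 · 3 = 132.
Solve pairwise, accumulating the modulus:
  Start with x ≡ 3 (mod 4).
  Combine with x ≡ 9 (mod 11): since gcd(4, 11) = 1, we get a unique residue mod 44.
    Write x = 3 + 4·t and substitute into x ≡ 9 (mod 11): 4·t ≡ 9 − 3 = 6 (mod 11).
    The inverse of 4 mod 11 is 3 (since 4·3 = 12 = 1·11 + 1), so t ≡ 3·6 = 18 ≡ 7 (mod 11).
    Then x = 3 + 4·7 = 31, valid modulo lcm(4, 11) = 44: x ≡ 31 (mod 44).
  Combine with x ≡ 0 (mod 3): since gcd(44, 3) = 1, we get a unique residue mod 132.
    Write x = 31 + 44·t and substitute into x ≡ 0 (mod 3): 44·t ≡ 0 − 31 = -31 (mod 3).
    Reduce coefficients mod 3: 2·t ≡ 2 (mod 3).
    The inverse of 2 mod 3 is 2 (since 2·2 = 4 = 1·3 + 1), so t ≡ 2·2 = 4 ≡ 1 (mod 3).
    Then x = 31 + 44·1 = 75, valid modulo lcm(44, 3) = 132: x ≡ 75 (mod 132).
Verify: 75 mod 4 = 3 ✓, 75 mod 11 = 9 ✓, 75 mod 3 = 0 ✓.

x ≡ 75 (mod 132).


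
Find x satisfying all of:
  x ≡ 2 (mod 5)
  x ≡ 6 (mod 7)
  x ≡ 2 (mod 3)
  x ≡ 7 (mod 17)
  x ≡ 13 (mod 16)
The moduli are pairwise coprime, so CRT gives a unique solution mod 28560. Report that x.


Product of moduli M = 5 · 7 · 3 · 17 · 16 = 28560.
Merge one congruence at a time:
  Start: x ≡ 2 (mod 5).
  Combine with x ≡ 6 (mod 7); new modulus lcm = 35.
    Write x = 2 + 5·t and substitute into x ≡ 6 (mod 7): 5·t ≡ 6 − 2 = 4 (mod 7).
    The inverse of 5 mod 7 is 3 (since 5·3 = 15 = 2·7 + 1), so t ≡ 3·4 = 12 ≡ 5 (mod 7).
    Then x = 2 + 5·5 = 27, valid modulo lcm(5, 7) = 35: x ≡ 27 (mod 35).
  Combine with x ≡ 2 (mod 3); new modulus lcm = 105.
    Write x = 27 + 35·t and substitute into x ≡ 2 (mod 3): 35·t ≡ 2 − 27 = -25 (mod 3).
    Reduce coefficients mod 3: 2·t ≡ 2 (mod 3).
    The inverse of 2 mod 3 is 2 (since 2·2 = 4 = 1·3 + 1), so t ≡ 2·2 = 4 ≡ 1 (mod 3).
    Then x = 27 + 35·1 = 62, valid modulo lcm(35, 3) = 105: x ≡ 62 (mod 105).
  Combine with x ≡ 7 (mod 17); new modulus lcm = 1785.
    Write x = 62 + 105·t and substitute into x ≡ 7 (mod 17): 105·t ≡ 7 − 62 = -55 (mod 17).
    Reduce coefficients mod 17: 3·t ≡ 13 (mod 17).
    The inverse of 3 mod 17 is 6 (since 3·6 = 18 = 1·17 + 1), so t ≡ 6·13 = 78 ≡ 10 (mod 17).
    Then x = 62 + 105·10 = 1112, valid modulo lcm(105, 17) = 1785: x ≡ 1112 (mod 1785).
  Combine with x ≡ 13 (mod 16); new modulus lcm = 28560.
    Write x = 1112 + 1785·t and substitute into x ≡ 13 (mod 16): 1785·t ≡ 13 − 1112 = -1099 (mod 16).
    Reduce coefficients mod 16: 9·t ≡ 5 (mod 16).
    The inverse of 9 mod 16 is 9 (since 9·9 = 81 = 5·16 + 1), so t ≡ 9·5 = 45 ≡ 13 (mod 16).
    Then x = 1112 + 1785·13 = 24317, valid modulo lcm(1785, 16) = 28560: x ≡ 24317 (mod 28560).
Verify against each original: 24317 mod 5 = 2, 24317 mod 7 = 6, 24317 mod 3 = 2, 24317 mod 17 = 7, 24317 mod 16 = 13.

x ≡ 24317 (mod 28560).


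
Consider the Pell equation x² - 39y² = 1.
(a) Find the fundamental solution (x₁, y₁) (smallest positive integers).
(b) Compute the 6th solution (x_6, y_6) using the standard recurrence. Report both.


Step 1: Find the fundamental solution (x₁, y₁) of x² - 39y² = 1.
  Expand √39 as a continued fraction. a₀ = ⌊√39⌋ = 6; iterate m_{k+1} = d_k·a_k − m_k, d_{k+1} = (39 − m_{k+1}²)/d_k, a_{k+1} = ⌊(a₀ + m_{k+1})/d_{k+1}⌋ (starting m₀ = 0, d₀ = 1), with convergents p_k = a_k·p_{k-1} + p_{k-2}, q_k = a_k·q_{k-1} + q_{k-2} (p₋₁ = 1, q₋₁ = 0):
  k = 0: a₀ = 6; p₀/q₀ = 6/1; p₀² − 39·q₀² = 36 − 39 = -3.
  k = 1: m = 6, d = 3, a = ⌊(6 + 6)/3⌋ = 4; p/q = (4·6 + 1)/(4·1 + 0) = 25/4; p² − 39·q² = 625 − 624 = 1.
  The first convergent with p² − 39·q² = 1 gives the fundamental solution (x₁, y₁) = (25, 4).
Step 2: Apply the recurrence (x_{n+1}, y_{n+1}) = (x₁x_n + 39y₁y_n, x₁y_n + y₁x_n) repeatedly.
  From (x_1, y_1) = (25, 4): x_2 = 25·25 + 39·4·4 = 1249; y_2 = 25·4 + 4·25 = 200.
  From (x_2, y_2) = (1249, 200): x_3 = 25·1249 + 39·4·200 = 62425; y_3 = 25·200 + 4·1249 = 9996.
  From (x_3, y_3) = (62425, 9996): x_4 = 25·62425 + 39·4·9996 = 3120001; y_4 = 25·9996 + 4·62425 = 499600.
  From (x_4, y_4) = (3120001, 499600): x_5 = 25·3120001 + 39·4·499600 = 155937625; y_5 = 25·499600 + 4·3120001 = 24970004.
  From (x_5, y_5) = (155937625, 24970004): x_6 = 25·155937625 + 39·4·24970004 = 7793761249; y_6 = 25·24970004 + 4·155937625 = 1248000600.
Step 3: Verify x_6² - 39·y_6² = 60742714406414040001 - 60742714406414040000 = 1 (should be 1). ✓

(x_1, y_1) = (25, 4); (x_6, y_6) = (7793761249, 1248000600).


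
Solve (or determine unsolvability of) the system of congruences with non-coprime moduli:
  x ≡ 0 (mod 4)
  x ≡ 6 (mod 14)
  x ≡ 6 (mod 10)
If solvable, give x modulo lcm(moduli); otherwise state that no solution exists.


Moduli 4, 14, 10 are not pairwise coprime, so CRT works modulo lcm(m_i) when all pairwise compatibility conditions hold.
Pairwise compatibility: gcd(m_i, m_j) must divide a_i - a_j for every pair.
Merge one congruence at a time:
  Start: x ≡ 0 (mod 4).
  Combine with x ≡ 6 (mod 14): gcd(4, 14) = 2; 6 - 0 = 6, which IS divisible by 2, so compatible.
    Write x = 0 + 4·t and substitute into x ≡ 6 (mod 14): 4·t ≡ 6 − 0 = 6 (mod 14).
    Divide the congruence (and modulus) by g = 2: 2·t ≡ 3 (mod 7).
    The inverse of 2 mod 7 is 4 (since 2·4 = 8 = 1·7 + 1), so t ≡ 4·3 = 12 ≡ 5 (mod 7).
    Then x = 0 + 4·5 = 20, valid modulo lcm(4, 14) = 28: x ≡ 20 (mod 28).
  Combine with x ≡ 6 (mod 10): gcd(28, 10) = 2; 6 - 20 = -14, which IS divisible by 2, so compatible.
    Write x = 20 + 28·t and substitute into x ≡ 6 (mod 10): 28·t ≡ 6 − 20 = -14 (mod 10).
    Divide the congruence (and modulus) by g = 2: 14·t ≡ -7 (mod 5).
    Reduce coefficients mod 5: 4·t ≡ 3 (mod 5).
    The inverse of 4 mod 5 is 4 (since 4·4 = 16 = 3·5 + 1), so t ≡ 4·3 = 12 ≡ 2 (mod 5).
    Then x = 20 + 28·2 = 76, valid modulo lcm(28, 10) = 140: x ≡ 76 (mod 140).
Verify: 76 mod 4 = 0, 76 mod 14 = 6, 76 mod 10 = 6.

x ≡ 76 (mod 140).


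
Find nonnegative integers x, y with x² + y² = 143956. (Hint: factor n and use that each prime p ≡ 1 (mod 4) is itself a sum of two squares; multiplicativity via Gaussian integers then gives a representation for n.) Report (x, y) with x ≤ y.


Step 1: Factor n = 143956 = 2^2 · 17 · 29 · 73.
Step 2: Check the mod-4 condition on each prime factor: 2 = 2 (special); 17 ≡ 1 (mod 4), exponent 1; 29 ≡ 1 (mod 4), exponent 1; 73 ≡ 1 (mod 4), exponent 1.
All primes ≡ 3 (mod 4) appear to even exponent (or don't appear), so by the two-squares theorem n IS expressible as a sum of two squares.
Step 3: Build a representation. Group n = k² · m with k = 2 and m = 17 · 29 · 73 = 35989 (a product of primes ≡ 1 (mod 4)); a representation of m scales to one of n via (k·x)² + (k·y)² = k²(x² + y²). Each prime p ≡ 1 (mod 4) is itself a sum of two squares; find a² by testing p − a² for a perfect square:
  17: 17 − 1² = 16 = 4² ⇒ 17 = 1² + 4².
  29: 29 − 1² = 28, 29 − 2² = 25 = 5² ⇒ 29 = 2² + 5².
  73: 73 − 1² = 72, 73 − 2² = 69, 73 − 3² = 64 = 8² ⇒ 73 = 3² + 8².
  Combine using the Brahmagupta–Fibonacci identity (a² + b²)(c² + d²) = (ac − bd)² + (ad + bc)² = (ac + bd)² + (ad − bc)²:
  17 · 29 = 493: from (1² + 4²)(2² + 5²), take (1·2 − 4·5, 1·5 + 4·2) = (2 − 20, 5 + 8) = (-18, 13); dropping signs (only squares matter) gives (18, 13); check 18² + 13² = 324 + 169 = 493 ✓.
  493 · 73 = 35989: from (18² + 13²)(3² + 8²), take (18·3 − 13·8, 18·8 + 13·3) = (54 − 104, 144 + 39) = (-50, 183); dropping signs (only squares matter) gives (50, 183); check 50² + 183² = 2500 + 33489 = 35989 ✓.
  Scale by k = 2: (2·50, 2·183) = (100, 366).
Step 4: Order so x ≤ y and verify: 100² + 366² = 10000 + 133956 = 143956 = n. ✓

n = 143956 = 100² + 366² (one valid representation with x ≤ y).


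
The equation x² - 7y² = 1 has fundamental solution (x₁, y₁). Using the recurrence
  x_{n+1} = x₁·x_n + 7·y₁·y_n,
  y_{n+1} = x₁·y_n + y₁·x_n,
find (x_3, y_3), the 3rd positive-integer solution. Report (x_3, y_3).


Step 1: Find the fundamental solution (x₁, y₁) of x² - 7y² = 1.
  Expand √7 as a continued fraction. a₀ = ⌊√7⌋ = 2; iterate m_{k+1} = d_k·a_k − m_k, d_{k+1} = (7 − m_{k+1}²)/d_k, a_{k+1} = ⌊(a₀ + m_{k+1})/d_{k+1}⌋ (starting m₀ = 0, d₀ = 1), with convergents p_k = a_k·p_{k-1} + p_{k-2}, q_k = a_k·q_{k-1} + q_{k-2} (p₋₁ = 1, q₋₁ = 0):
  k = 0: a₀ = 2; p₀/q₀ = 2/1; p₀² − 7·q₀² = 4 − 7 = -3.
  k = 1: m = 2, d = 3, a = ⌊(2 + 2)/3⌋ = 1; p/q = (1·2 + 1)/(1·1 + 0) = 3/1; p² − 7·q² = 9 − 7 = 2.
  k = 2: m = 1, d = 2, a = ⌊(2 + 1)/2⌋ = 1; p/q = (1·3 + 2)/(1·1 + 1) = 5/2; p² − 7·q² = 25 − 28 = -3.
  k = 3: m = 1, d = 3, a = ⌊(2 + 1)/3⌋ = 1; p/q = (1·5 + 3)/(1·2 + 1) = 8/3; p² − 7·q² = 64 − 63 = 1.
  The first convergent with p² − 7·q² = 1 gives the fundamental solution (x₁, y₁) = (8, 3).
Step 2: Apply the recurrence (x_{n+1}, y_{n+1}) = (x₁x_n + 7y₁y_n, x₁y_n + y₁x_n) repeatedly.
  From (x_1, y_1) = (8, 3): x_2 = 8·8 + 7·3·3 = 127; y_2 = 8·3 + 3·8 = 48.
  From (x_2, y_2) = (127, 48): x_3 = 8·127 + 7·3·48 = 2024; y_3 = 8·48 + 3·127 = 765.
Step 3: Verify x_3² - 7·y_3² = 4096576 - 4096575 = 1 (should be 1). ✓

(x_1, y_1) = (8, 3); (x_3, y_3) = (2024, 765).


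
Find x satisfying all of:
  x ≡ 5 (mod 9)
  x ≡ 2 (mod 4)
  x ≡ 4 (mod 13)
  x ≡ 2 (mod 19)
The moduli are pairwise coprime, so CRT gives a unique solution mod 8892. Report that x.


Product of moduli M = 9 · 4 · 13 · 19 = 8892.
Merge one congruence at a time:
  Start: x ≡ 5 (mod 9).
  Combine with x ≡ 2 (mod 4); new modulus lcm = 36.
    Write x = 5 + 9·t and substitute into x ≡ 2 (mod 4): 9·t ≡ 2 − 5 = -3 (mod 4).
    Reduce coefficients mod 4: 1·t ≡ 1 (mod 4).
    So t ≡ 1 (mod 4).
    Then x = 5 + 9·1 = 14, valid modulo lcm(9, 4) = 36: x ≡ 14 (mod 36).
  Combine with x ≡ 4 (mod 13); new modulus lcm = 468.
    Write x = 14 + 36·t and substitute into x ≡ 4 (mod 13): 36·t ≡ 4 − 14 = -10 (mod 13).
    Reduce coefficients mod 13: 10·t ≡ 3 (mod 13).
    The inverse of 10 mod 13 is 4 (since 10·4 = 40 = 3·13 + 1), so t ≡ 4·3 = 12 ≡ 12 (mod 13).
    Then x = 14 + 36·12 = 446, valid modulo lcm(36, 13) = 468: x ≡ 446 (mod 468).
  Combine with x ≡ 2 (mod 19); new modulus lcm = 8892.
    Write x = 446 + 468·t and substitute into x ≡ 2 (mod 19): 468·t ≡ 2 − 446 = -444 (mod 19).
    Reduce coefficients mod 19: 12·t ≡ 12 (mod 19).
    The inverse of 12 mod 19 is 8 (since 12·8 = 96 = 5·19 + 1), so t ≡ 8·12 = 96 ≡ 1 (mod 19).
    Then x = 446 + 468·1 = 914, valid modulo lcm(468, 19) = 8892: x ≡ 914 (mod 8892).
Verify against each original: 914 mod 9 = 5, 914 mod 4 = 2, 914 mod 13 = 4, 914 mod 19 = 2.

x ≡ 914 (mod 8892).


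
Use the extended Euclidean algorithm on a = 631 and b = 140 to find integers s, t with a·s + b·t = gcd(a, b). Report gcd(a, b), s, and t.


Euclidean algorithm on (631, 140) — divide until remainder is 0:
  631 = 4 · 140 + 71
  140 = 1 · 71 + 69
  71 = 1 · 69 + 2
  69 = 34 · 2 + 1
  2 = 2 · 1 + 0
gcd(631, 140) = 1.
Track Bezout coefficients alongside the remainders: start with r₀ = 631 = a·1 + b·0 (s = 1, t = 0) and r₁ = 140 = a·0 + b·1 (s = 0, t = 1); each new remainder r_{k+1} = r_{k-1} − q_k·r_k inherits s_{k+1} = s_{k-1} − q_k·s_k, t_{k+1} = t_{k-1} − q_k·t_k, so r_k = a·s_k + b·t_k at every step:
  q = 4: r = 71, s = 1 − 4·0 = 1, t = 0 − 4·1 = -4  (check: 631·1 + 140·(-4) = 71)
  q = 1: r = 69, s = 0 − 1·1 = -1, t = 1 − 1·(-4) = 5  (check: 631·(-1) + 140·5 = 69)
  q = 1: r = 2, s = 1 − 1·(-1) = 2, t = -4 − 1·5 = -9  (check: 631·2 + 140·(-9) = 2)
  q = 34: r = 1, s = -1 − 34·2 = -69, t = 5 − 34·(-9) = 311  (check: 631·(-69) + 140·311 = 1)
The row with r = 1 (the gcd) gives the Bezout coefficients s = -69, t = 311.
Result: 631 · (-69) + 140 · (311) = 1.

gcd(631, 140) = 1; s = -69, t = 311 (check: 631·(-69) + 140·311 = 1).


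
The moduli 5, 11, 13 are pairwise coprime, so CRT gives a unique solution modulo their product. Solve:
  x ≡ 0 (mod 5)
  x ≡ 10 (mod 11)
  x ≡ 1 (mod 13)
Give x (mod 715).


Moduli 5, 11, 13 are pairwise coprime; by CRT there is a unique solution modulo M = 5 · 11 · 13 = 715.
Solve pairwise, accumulating the modulus:
  Start with x ≡ 0 (mod 5).
  Combine with x ≡ 10 (mod 11): since gcd(5, 11) = 1, we get a unique residue mod 55.
    Write x = 0 + 5·t and substitute into x ≡ 10 (mod 11): 5·t ≡ 10 − 0 = 10 (mod 11).
    The inverse of 5 mod 11 is 9 (since 5·9 = 45 = 4·11 + 1), so t ≡ 9·10 = 90 ≡ 2 (mod 11).
    Then x = 0 + 5·2 = 10, valid modulo lcm(5, 11) = 55: x ≡ 10 (mod 55).
  Combine with x ≡ 1 (mod 13): since gcd(55, 13) = 1, we get a unique residue mod 715.
    Write x = 10 + 55·t and substitute into x ≡ 1 (mod 13): 55·t ≡ 1 − 10 = -9 (mod 13).
    Reduce coefficients mod 13: 3·t ≡ 4 (mod 13).
    The inverse of 3 mod 13 is 9 (since 3·9 = 27 = 2·13 + 1), so t ≡ 9·4 = 36 ≡ 10 (mod 13).
    Then x = 10 + 55·10 = 560, valid modulo lcm(55, 13) = 715: x ≡ 560 (mod 715).
Verify: 560 mod 5 = 0 ✓, 560 mod 11 = 10 ✓, 560 mod 13 = 1 ✓.

x ≡ 560 (mod 715).


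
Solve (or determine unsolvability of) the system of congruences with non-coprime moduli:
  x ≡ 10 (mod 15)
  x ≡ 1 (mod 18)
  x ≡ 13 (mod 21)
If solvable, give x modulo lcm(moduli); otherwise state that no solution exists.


Moduli 15, 18, 21 are not pairwise coprime, so CRT works modulo lcm(m_i) when all pairwise compatibility conditions hold.
Pairwise compatibility: gcd(m_i, m_j) must divide a_i - a_j for every pair.
Merge one congruence at a time:
  Start: x ≡ 10 (mod 15).
  Combine with x ≡ 1 (mod 18): gcd(15, 18) = 3; 1 - 10 = -9, which IS divisible by 3, so compatible.
    Write x = 10 + 15·t and substitute into x ≡ 1 (mod 18): 15·t ≡ 1 − 10 = -9 (mod 18).
    Divide the congruence (and modulus) by g = 3: 5·t ≡ -3 (mod 6).
    Reduce coefficients mod 6: 5·t ≡ 3 (mod 6).
    The inverse of 5 mod 6 is 5 (since 5·5 = 25 = 4·6 + 1), so t ≡ 5·3 = 15 ≡ 3 (mod 6).
    Then x = 10 + 15·3 = 55, valid modulo lcm(15, 18) = 90: x ≡ 55 (mod 90).
  Combine with x ≡ 13 (mod 21): gcd(90, 21) = 3; 13 - 55 = -42, which IS divisible by 3, so compatible.
    Write x = 55 + 90·t and substitute into x ≡ 13 (mod 21): 90·t ≡ 13 − 55 = -42 (mod 21).
    Divide the congruence (and modulus) by g = 3: 30·t ≡ -14 (mod 7).
    Reduce coefficients mod 7: 2·t ≡ 0 (mod 7).
    The inverse of 2 mod 7 is 4 (since 2·4 = 8 = 1·7 + 1), so t ≡ 4·0 = 0 ≡ 0 (mod 7).
    Then x = 55 + 90·0 = 55, valid modulo lcm(90, 21) = 630: x ≡ 55 (mod 630).
Verify: 55 mod 15 = 10, 55 mod 18 = 1, 55 mod 21 = 13.

x ≡ 55 (mod 630).
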